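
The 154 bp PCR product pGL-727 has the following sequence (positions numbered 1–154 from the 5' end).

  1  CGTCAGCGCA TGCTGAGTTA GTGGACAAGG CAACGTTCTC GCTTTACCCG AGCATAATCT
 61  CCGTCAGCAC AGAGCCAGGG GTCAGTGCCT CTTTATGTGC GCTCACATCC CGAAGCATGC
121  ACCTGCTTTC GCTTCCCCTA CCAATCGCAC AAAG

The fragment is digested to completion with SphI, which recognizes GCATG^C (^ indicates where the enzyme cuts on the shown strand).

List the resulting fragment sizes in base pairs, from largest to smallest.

107, 35, 12 bp

SphI sites (GCATGC) start at positions 8, 115.
SphI cuts after base 5 of each site (before the last base), so after positions 12, 119.
Linear molecule, 2 cuts → 3 fragments:
  1–12 → 12 bp
  13–119 → 107 bp
  120–154 → 35 bp
Sorted largest to smallest: 107, 35, 12 bp.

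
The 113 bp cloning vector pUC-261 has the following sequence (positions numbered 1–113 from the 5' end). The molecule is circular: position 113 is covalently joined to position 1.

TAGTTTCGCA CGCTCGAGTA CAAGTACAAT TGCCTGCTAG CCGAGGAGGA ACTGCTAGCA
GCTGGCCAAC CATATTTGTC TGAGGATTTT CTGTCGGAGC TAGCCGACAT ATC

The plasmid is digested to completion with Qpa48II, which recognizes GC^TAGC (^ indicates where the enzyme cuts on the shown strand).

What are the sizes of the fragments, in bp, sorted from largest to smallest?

50, 45, 18 bp

Qpa48II sites (GCTAGC) start at positions 36, 54, 99.
Qpa48II cuts after base 2 of each site, so after positions 37, 55, 100.
Circular molecule, 3 cuts → 3 fragments:
  38–55 → 18 bp
  56–100 → 45 bp
  101–113 then 1–37 → 13 + 37 = 50 bp
Sorted largest to smallest: 50, 45, 18 bp.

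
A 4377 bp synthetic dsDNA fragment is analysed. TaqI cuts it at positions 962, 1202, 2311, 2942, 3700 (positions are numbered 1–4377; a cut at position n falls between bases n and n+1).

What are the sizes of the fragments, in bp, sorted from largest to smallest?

Linear molecule, 5 cuts → 6 fragments:
  962 − 0 = 962 bp
  1202 − 962 = 240 bp
  2311 − 1202 = 1109 bp
  2942 − 2311 = 631 bp
  3700 − 2942 = 758 bp
  4377 − 3700 = 677 bp
Sorted largest to smallest: 1109, 962, 758, 677, 631, 240 bp.

1109, 962, 758, 677, 631, 240 bp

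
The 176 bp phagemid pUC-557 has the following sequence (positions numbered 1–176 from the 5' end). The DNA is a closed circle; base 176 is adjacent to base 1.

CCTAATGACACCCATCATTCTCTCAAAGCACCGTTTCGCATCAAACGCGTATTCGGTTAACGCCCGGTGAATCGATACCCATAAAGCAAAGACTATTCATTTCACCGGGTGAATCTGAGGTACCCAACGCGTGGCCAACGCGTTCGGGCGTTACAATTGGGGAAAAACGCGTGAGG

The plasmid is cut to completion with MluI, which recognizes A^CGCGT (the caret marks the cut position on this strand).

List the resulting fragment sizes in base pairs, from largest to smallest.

MluI sites (ACGCGT) start at positions 45, 127, 138, 167.
MluI cuts after the first base of each site, so after positions 45, 127, 138, 167.
Circular molecule, 4 cuts → 4 fragments:
  46–127 → 82 bp
  128–138 → 11 bp
  139–167 → 29 bp
  168–176 then 1–45 → 9 + 45 = 54 bp
Sorted largest to smallest: 82, 54, 29, 11 bp.

82, 54, 29, 11 bp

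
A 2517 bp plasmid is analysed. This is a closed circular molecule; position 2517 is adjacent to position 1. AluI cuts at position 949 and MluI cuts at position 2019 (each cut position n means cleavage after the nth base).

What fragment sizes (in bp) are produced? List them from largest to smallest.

Combined cut positions (sorted): 949, 2019.
Circular molecule, 2 cuts → 2 fragments:
  2019 − 949 = 1070 bp
  wrap: 2517 − 2019 + 949 = 1447 bp
Sorted largest to smallest: 1447, 1070 bp.

1447, 1070 bp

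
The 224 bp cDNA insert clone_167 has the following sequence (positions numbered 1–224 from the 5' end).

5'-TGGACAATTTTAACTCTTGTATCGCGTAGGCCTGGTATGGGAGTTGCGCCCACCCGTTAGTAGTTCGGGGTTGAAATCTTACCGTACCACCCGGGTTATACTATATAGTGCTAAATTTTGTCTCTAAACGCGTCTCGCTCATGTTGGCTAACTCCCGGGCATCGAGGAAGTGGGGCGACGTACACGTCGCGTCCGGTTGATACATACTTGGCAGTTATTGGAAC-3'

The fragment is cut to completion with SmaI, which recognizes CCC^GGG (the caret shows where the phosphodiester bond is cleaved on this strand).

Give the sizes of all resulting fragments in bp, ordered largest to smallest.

SmaI sites (CCCGGG) start at positions 90, 154.
SmaI cuts after base 3 of each site, so after positions 92, 156.
Linear molecule, 2 cuts → 3 fragments:
  1–92 → 92 bp
  93–156 → 64 bp
  157–224 → 68 bp
Sorted largest to smallest: 92, 68, 64 bp.

92, 68, 64 bp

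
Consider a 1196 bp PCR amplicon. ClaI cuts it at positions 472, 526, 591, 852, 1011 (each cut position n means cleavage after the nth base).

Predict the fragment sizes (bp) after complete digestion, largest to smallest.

Linear molecule, 5 cuts → 6 fragments:
  472 − 0 = 472 bp
  526 − 472 = 54 bp
  591 − 526 = 65 bp
  852 − 591 = 261 bp
  1011 − 852 = 159 bp
  1196 − 1011 = 185 bp
Sorted largest to smallest: 472, 261, 185, 159, 65, 54 bp.

472, 261, 185, 159, 65, 54 bp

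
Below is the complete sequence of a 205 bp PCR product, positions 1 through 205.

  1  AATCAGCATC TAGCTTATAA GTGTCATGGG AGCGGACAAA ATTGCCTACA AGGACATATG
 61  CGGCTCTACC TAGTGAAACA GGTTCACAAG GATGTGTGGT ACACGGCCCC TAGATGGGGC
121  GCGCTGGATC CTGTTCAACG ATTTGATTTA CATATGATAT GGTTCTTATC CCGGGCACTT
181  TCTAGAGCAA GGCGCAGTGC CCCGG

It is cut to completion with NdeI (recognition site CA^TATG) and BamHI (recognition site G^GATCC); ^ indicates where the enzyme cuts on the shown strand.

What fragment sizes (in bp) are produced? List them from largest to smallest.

70, 56, 53, 26 bp

NdeI sites (CATATG) start at positions 55, 151.
NdeI cuts after base 2 of each site, so after positions 56, 152.
The BamHI site (GGATCC) starts at position 126.
BamHI cuts after the first base of each site, so after position 126.
Combined cut positions: 56, 126, 152.
Linear molecule, 3 cuts → 4 fragments:
  1–56 → 56 bp
  57–126 → 70 bp
  127–152 → 26 bp
  153–205 → 53 bp
Sorted largest to smallest: 70, 56, 53, 26 bp.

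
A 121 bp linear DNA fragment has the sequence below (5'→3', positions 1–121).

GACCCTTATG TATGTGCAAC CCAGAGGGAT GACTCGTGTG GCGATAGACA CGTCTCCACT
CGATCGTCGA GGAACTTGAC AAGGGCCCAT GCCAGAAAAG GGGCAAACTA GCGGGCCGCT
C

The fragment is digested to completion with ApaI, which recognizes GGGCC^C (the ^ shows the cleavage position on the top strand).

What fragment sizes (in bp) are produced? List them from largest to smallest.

The ApaI site (GGGCCC) starts at position 83.
ApaI cuts after base 5 of each site (before the last base), so after position 87.
Linear molecule, 1 cut → 2 fragments:
  1–87 → 87 bp
  88–121 → 34 bp
Sorted largest to smallest: 87, 34 bp.

87, 34 bp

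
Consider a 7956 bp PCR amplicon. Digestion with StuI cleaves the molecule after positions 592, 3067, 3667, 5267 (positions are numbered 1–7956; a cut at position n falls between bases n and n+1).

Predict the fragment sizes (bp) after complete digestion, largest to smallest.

2689, 2475, 1600, 600, 592 bp

Linear molecule, 4 cuts → 5 fragments:
  592 − 0 = 592 bp
  3067 − 592 = 2475 bp
  3667 − 3067 = 600 bp
  5267 − 3667 = 1600 bp
  7956 − 5267 = 2689 bp
Sorted largest to smallest: 2689, 2475, 1600, 600, 592 bp.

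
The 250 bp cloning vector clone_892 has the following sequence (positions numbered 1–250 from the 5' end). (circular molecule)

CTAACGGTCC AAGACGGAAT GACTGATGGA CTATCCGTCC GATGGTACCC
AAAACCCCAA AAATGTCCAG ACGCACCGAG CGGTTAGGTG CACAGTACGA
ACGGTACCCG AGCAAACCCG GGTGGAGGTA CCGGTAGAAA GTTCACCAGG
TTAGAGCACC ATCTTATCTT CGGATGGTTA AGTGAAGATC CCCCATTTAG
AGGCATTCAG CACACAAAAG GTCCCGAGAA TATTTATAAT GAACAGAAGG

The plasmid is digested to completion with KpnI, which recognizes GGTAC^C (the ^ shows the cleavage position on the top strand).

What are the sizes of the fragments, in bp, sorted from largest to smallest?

167, 59, 24 bp

KpnI sites (GGTACC) start at positions 44, 103, 127.
KpnI cuts after base 5 of each site (before the last base), so after positions 48, 107, 131.
Circular molecule, 3 cuts → 3 fragments:
  49–107 → 59 bp
  108–131 → 24 bp
  132–250 then 1–48 → 119 + 48 = 167 bp
Sorted largest to smallest: 167, 59, 24 bp.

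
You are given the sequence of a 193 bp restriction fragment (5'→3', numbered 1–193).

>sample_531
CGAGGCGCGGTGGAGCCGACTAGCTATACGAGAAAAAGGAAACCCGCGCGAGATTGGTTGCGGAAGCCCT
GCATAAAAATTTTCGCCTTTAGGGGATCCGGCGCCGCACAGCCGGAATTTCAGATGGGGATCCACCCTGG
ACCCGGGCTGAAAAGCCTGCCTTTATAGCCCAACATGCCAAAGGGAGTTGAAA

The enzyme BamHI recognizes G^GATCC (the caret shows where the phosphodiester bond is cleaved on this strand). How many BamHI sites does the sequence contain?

GGATCC occurs starting at positions 94, 128.
BamHI cuts at 2 sites.

2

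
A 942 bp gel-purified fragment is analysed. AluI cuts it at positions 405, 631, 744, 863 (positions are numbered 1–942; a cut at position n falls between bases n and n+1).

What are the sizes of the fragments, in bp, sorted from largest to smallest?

405, 226, 119, 113, 79 bp

Linear molecule, 4 cuts → 5 fragments:
  405 − 0 = 405 bp
  631 − 405 = 226 bp
  744 − 631 = 113 bp
  863 − 744 = 119 bp
  942 − 863 = 79 bp
Sorted largest to smallest: 405, 226, 119, 113, 79 bp.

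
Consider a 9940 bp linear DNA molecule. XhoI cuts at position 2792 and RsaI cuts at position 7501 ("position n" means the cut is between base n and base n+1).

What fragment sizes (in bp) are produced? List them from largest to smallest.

Combined cut positions (sorted): 2792, 7501.
Linear molecule, 2 cuts → 3 fragments:
  2792 − 0 = 2792 bp
  7501 − 2792 = 4709 bp
  9940 − 7501 = 2439 bp
Sorted largest to smallest: 4709, 2792, 2439 bp.

4709, 2792, 2439 bp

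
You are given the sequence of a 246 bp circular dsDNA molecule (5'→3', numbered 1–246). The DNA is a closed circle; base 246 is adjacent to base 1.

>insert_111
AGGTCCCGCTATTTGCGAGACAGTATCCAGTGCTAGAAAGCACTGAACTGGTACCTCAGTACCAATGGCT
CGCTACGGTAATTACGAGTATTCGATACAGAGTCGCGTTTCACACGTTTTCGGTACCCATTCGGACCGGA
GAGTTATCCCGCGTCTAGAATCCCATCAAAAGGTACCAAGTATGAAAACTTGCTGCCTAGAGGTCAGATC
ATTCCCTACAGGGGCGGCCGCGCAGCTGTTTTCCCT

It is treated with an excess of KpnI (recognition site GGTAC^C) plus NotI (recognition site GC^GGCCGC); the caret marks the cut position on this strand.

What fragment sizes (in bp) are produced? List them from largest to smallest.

KpnI sites (GGTACC) start at positions 50, 122, 172.
KpnI cuts after base 5 of each site (before the last base), so after positions 54, 126, 176.
The NotI site (GCGGCCGC) starts at position 224.
NotI cuts after base 2 of each site, so after position 225.
Combined cut positions: 54, 126, 176, 225.
Circular molecule, 4 cuts → 4 fragments:
  55–126 → 72 bp
  127–176 → 50 bp
  177–225 → 49 bp
  226–246 then 1–54 → 21 + 54 = 75 bp
Sorted largest to smallest: 75, 72, 50, 49 bp.

75, 72, 50, 49 bp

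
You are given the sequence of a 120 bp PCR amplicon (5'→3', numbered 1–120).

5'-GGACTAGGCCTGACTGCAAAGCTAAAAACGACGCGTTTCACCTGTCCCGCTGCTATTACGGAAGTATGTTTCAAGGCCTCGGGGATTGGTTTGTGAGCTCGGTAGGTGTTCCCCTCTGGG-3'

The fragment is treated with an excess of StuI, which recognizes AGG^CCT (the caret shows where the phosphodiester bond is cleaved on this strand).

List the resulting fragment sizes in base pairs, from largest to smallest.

StuI sites (AGGCCT) start at positions 6, 74.
StuI cuts after base 3 of each site, so after positions 8, 76.
Linear molecule, 2 cuts → 3 fragments:
  1–8 → 8 bp
  9–76 → 68 bp
  77–120 → 44 bp
Sorted largest to smallest: 68, 44, 8 bp.

68, 44, 8 bp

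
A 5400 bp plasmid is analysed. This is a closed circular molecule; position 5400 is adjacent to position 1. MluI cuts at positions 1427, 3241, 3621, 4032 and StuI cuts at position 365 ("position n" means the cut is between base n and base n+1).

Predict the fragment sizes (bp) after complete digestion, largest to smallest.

Combined cut positions (sorted): 365, 1427, 3241, 3621, 4032.
Circular molecule, 5 cuts → 5 fragments:
  1427 − 365 = 1062 bp
  3241 − 1427 = 1814 bp
  3621 − 3241 = 380 bp
  4032 − 3621 = 411 bp
  wrap: 5400 − 4032 + 365 = 1733 bp
Sorted largest to smallest: 1814, 1733, 1062, 411, 380 bp.

1814, 1733, 1062, 411, 380 bp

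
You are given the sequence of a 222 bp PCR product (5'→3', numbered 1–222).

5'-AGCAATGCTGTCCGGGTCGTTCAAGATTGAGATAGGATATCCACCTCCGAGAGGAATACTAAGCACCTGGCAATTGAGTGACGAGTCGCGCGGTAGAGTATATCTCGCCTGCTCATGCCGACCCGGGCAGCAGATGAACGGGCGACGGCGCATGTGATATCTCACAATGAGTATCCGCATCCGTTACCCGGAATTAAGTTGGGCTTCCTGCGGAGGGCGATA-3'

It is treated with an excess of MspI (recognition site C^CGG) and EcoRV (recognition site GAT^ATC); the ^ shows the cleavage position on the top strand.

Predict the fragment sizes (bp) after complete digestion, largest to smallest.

MspI sites (CCGG) start at positions 12, 123, 188.
MspI cuts after the first base of each site, so after positions 12, 123, 188.
EcoRV sites (GATATC) start at positions 36, 156.
EcoRV cuts after base 3 of each site, so after positions 38, 158.
Combined cut positions: 12, 38, 123, 158, 188.
Linear molecule, 5 cuts → 6 fragments:
  1–12 → 12 bp
  13–38 → 26 bp
  39–123 → 85 bp
  124–158 → 35 bp
  159–188 → 30 bp
  189–222 → 34 bp
Sorted largest to smallest: 85, 35, 34, 30, 26, 12 bp.

85, 35, 34, 30, 26, 12 bp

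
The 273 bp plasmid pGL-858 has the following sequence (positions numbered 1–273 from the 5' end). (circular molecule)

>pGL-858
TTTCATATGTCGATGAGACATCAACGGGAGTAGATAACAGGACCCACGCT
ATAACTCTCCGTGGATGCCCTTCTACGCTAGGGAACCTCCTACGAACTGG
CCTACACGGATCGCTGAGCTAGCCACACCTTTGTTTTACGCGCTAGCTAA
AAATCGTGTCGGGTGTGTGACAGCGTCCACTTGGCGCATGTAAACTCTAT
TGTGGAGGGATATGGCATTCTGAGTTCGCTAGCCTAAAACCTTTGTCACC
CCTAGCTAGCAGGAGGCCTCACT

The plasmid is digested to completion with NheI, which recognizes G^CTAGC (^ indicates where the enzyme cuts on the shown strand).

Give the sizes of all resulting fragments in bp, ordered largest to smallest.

136, 86, 27, 24 bp

NheI sites (GCTAGC) start at positions 118, 142, 228, 255.
NheI cuts after the first base of each site, so after positions 118, 142, 228, 255.
Circular molecule, 4 cuts → 4 fragments:
  119–142 → 24 bp
  143–228 → 86 bp
  229–255 → 27 bp
  256–273 then 1–118 → 18 + 118 = 136 bp
Sorted largest to smallest: 136, 86, 27, 24 bp.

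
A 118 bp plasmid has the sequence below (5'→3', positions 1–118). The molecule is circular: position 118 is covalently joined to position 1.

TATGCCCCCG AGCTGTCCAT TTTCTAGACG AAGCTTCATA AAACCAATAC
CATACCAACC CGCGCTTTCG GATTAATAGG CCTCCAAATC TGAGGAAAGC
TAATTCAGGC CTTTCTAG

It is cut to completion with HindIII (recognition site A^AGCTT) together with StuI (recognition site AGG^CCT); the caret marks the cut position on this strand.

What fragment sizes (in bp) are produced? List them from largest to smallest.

49, 40, 29 bp

The HindIII site (AAGCTT) starts at position 31.
HindIII cuts after the first base of each site, so after position 31.
StuI sites (AGGCCT) start at positions 78, 107.
StuI cuts after base 3 of each site, so after positions 80, 109.
Combined cut positions: 31, 80, 109.
Circular molecule, 3 cuts → 3 fragments:
  32–80 → 49 bp
  81–109 → 29 bp
  110–118 then 1–31 → 9 + 31 = 40 bp
Sorted largest to smallest: 49, 40, 29 bp.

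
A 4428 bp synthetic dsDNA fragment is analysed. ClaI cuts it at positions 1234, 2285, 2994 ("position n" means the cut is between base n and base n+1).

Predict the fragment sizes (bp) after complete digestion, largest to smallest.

1434, 1234, 1051, 709 bp

Linear molecule, 3 cuts → 4 fragments:
  1234 − 0 = 1234 bp
  2285 − 1234 = 1051 bp
  2994 − 2285 = 709 bp
  4428 − 2994 = 1434 bp
Sorted largest to smallest: 1434, 1234, 1051, 709 bp.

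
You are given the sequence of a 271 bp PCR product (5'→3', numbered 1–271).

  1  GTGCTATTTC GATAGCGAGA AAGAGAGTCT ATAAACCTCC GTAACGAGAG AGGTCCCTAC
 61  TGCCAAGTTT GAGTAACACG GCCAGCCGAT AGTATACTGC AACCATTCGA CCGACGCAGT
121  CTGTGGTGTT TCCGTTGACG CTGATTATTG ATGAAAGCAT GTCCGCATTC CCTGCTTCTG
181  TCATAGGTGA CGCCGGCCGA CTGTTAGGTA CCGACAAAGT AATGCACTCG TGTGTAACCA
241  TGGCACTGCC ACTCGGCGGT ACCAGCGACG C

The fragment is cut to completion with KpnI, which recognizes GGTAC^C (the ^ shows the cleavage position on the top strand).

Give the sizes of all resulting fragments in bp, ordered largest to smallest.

211, 51, 9 bp

KpnI sites (GGTACC) start at positions 207, 258.
KpnI cuts after base 5 of each site (before the last base), so after positions 211, 262.
Linear molecule, 2 cuts → 3 fragments:
  1–211 → 211 bp
  212–262 → 51 bp
  263–271 → 9 bp
Sorted largest to smallest: 211, 51, 9 bp.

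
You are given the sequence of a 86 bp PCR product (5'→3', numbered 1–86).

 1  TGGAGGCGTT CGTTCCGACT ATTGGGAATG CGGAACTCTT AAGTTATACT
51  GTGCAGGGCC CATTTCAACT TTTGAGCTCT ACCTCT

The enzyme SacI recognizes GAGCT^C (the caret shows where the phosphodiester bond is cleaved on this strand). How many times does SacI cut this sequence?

1

GAGCTC occurs starting at position 74.
SacI cuts at 1 site.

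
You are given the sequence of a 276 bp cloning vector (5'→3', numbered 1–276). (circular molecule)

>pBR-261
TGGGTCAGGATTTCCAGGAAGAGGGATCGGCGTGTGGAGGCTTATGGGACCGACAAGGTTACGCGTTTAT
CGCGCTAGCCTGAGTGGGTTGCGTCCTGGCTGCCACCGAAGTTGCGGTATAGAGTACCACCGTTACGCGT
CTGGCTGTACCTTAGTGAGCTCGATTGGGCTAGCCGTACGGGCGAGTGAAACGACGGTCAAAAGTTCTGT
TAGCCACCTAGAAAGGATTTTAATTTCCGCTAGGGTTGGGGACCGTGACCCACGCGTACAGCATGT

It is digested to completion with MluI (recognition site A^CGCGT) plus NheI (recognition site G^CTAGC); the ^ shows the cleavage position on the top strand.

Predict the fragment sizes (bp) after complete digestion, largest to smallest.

MluI sites (ACGCGT) start at positions 61, 135, 262.
MluI cuts after the first base of each site, so after positions 61, 135, 262.
NheI sites (GCTAGC) start at positions 74, 169.
NheI cuts after the first base of each site, so after positions 74, 169.
Combined cut positions: 61, 74, 135, 169, 262.
Circular molecule, 5 cuts → 5 fragments:
  62–74 → 13 bp
  75–135 → 61 bp
  136–169 → 34 bp
  170–262 → 93 bp
  263–276 then 1–61 → 14 + 61 = 75 bp
Sorted largest to smallest: 93, 75, 61, 34, 13 bp.

93, 75, 61, 34, 13 bp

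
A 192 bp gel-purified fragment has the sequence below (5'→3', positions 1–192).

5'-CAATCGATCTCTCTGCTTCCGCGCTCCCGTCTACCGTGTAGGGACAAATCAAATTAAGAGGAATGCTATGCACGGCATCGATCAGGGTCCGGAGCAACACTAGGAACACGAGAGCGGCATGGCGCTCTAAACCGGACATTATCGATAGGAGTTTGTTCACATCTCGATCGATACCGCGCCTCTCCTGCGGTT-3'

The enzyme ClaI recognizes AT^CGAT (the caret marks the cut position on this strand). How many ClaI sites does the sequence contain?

4

ATCGAT occurs starting at positions 3, 77, 141, 167.
ClaI cuts at 4 sites.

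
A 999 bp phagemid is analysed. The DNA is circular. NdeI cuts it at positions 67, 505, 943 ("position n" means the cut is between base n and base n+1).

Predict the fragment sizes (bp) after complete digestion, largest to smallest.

Circular molecule, 3 cuts → 3 fragments:
  505 − 67 = 438 bp
  943 − 505 = 438 bp
  wrap: 999 − 943 + 67 = 123 bp
Sorted largest to smallest: 438, 438, 123 bp.

438, 438, 123 bp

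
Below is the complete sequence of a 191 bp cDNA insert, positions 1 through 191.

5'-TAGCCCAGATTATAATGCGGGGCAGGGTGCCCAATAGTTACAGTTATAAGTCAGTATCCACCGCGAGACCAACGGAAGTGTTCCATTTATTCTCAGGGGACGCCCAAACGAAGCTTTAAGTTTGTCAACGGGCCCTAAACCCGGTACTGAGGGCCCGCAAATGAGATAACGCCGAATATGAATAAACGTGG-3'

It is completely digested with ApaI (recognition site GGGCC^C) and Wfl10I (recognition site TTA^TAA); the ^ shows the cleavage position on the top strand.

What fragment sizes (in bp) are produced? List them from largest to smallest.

88, 36, 34, 21, 12 bp

ApaI sites (GGGCCC) start at positions 130, 151.
ApaI cuts after base 5 of each site (before the last base), so after positions 134, 155.
Wfl10I sites (TTATAA) start at positions 10, 44.
Wfl10I cuts after base 3 of each site, so after positions 12, 46.
Combined cut positions: 12, 46, 134, 155.
Linear molecule, 4 cuts → 5 fragments:
  1–12 → 12 bp
  13–46 → 34 bp
  47–134 → 88 bp
  135–155 → 21 bp
  156–191 → 36 bp
Sorted largest to smallest: 88, 36, 34, 21, 12 bp.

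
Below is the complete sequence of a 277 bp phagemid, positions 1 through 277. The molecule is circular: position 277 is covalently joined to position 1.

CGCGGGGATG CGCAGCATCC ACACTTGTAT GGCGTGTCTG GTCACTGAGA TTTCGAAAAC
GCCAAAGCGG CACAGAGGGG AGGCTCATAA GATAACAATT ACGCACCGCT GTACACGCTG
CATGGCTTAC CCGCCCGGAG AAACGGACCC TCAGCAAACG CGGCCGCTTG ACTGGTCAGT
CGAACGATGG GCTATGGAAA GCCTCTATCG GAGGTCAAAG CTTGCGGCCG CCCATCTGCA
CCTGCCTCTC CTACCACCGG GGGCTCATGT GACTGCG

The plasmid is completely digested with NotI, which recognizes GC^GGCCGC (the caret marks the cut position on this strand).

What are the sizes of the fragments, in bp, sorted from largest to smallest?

NotI sites (GCGGCCGC) start at positions 160, 224.
NotI cuts after base 2 of each site, so after positions 161, 225.
Circular molecule, 2 cuts → 2 fragments:
  162–225 → 64 bp
  226–277 then 1–161 → 52 + 161 = 213 bp
Sorted largest to smallest: 213, 64 bp.

213, 64 bp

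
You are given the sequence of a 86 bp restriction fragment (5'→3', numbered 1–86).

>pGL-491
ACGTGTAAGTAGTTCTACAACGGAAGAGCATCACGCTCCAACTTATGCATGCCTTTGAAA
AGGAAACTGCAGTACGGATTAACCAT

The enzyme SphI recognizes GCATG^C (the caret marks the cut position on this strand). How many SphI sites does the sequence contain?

GCATGC occurs starting at position 47.
SphI cuts at 1 site.

1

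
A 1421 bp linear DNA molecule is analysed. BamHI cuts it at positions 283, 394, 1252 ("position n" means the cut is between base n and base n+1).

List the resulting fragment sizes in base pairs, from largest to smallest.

858, 283, 169, 111 bp

Linear molecule, 3 cuts → 4 fragments:
  283 − 0 = 283 bp
  394 − 283 = 111 bp
  1252 − 394 = 858 bp
  1421 − 1252 = 169 bp
Sorted largest to smallest: 858, 283, 169, 111 bp.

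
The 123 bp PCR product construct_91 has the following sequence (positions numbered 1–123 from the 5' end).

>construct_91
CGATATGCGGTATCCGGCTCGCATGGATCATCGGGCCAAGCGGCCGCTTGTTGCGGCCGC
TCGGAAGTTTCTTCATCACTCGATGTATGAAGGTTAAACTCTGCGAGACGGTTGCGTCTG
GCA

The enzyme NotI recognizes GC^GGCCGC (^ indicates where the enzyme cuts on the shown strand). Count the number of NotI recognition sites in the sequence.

GCGGCCGC occurs starting at positions 40, 53.
NotI cuts at 2 sites.

2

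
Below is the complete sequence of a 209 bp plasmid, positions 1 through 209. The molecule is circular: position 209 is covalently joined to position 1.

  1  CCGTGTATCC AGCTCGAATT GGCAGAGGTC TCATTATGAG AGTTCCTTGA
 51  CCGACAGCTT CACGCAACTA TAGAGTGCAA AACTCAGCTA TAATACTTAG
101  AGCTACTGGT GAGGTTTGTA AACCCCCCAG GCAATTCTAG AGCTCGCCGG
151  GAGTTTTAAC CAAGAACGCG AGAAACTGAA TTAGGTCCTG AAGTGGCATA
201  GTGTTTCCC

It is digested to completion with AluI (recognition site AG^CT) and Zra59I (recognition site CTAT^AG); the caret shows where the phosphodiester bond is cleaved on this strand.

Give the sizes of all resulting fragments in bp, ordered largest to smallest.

AluI sites (AGCT) start at positions 11, 56, 86, 101, 141.
AluI cuts after base 2 of each site, so after positions 12, 57, 87, 102, 142.
The Zra59I site (CTATAG) starts at position 68.
Zra59I cuts after base 4 of each site, so after position 71.
Combined cut positions: 12, 57, 71, 87, 102, 142.
Circular molecule, 6 cuts → 6 fragments:
  13–57 → 45 bp
  58–71 → 14 bp
  72–87 → 16 bp
  88–102 → 15 bp
  103–142 → 40 bp
  143–209 then 1–12 → 67 + 12 = 79 bp
Sorted largest to smallest: 79, 45, 40, 16, 15, 14 bp.

79, 45, 40, 16, 15, 14 bp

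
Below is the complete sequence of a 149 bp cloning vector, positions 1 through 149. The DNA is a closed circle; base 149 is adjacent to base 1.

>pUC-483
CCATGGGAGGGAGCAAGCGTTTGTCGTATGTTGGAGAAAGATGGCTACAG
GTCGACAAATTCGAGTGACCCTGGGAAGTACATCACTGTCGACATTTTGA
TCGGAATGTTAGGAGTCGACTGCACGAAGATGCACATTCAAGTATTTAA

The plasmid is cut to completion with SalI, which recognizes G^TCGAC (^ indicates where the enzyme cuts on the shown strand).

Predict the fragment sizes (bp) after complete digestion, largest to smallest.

SalI sites (GTCGAC) start at positions 51, 88, 115.
SalI cuts after the first base of each site, so after positions 51, 88, 115.
Circular molecule, 3 cuts → 3 fragments:
  52–88 → 37 bp
  89–115 → 27 bp
  116–149 then 1–51 → 34 + 51 = 85 bp
Sorted largest to smallest: 85, 37, 27 bp.

85, 37, 27 bp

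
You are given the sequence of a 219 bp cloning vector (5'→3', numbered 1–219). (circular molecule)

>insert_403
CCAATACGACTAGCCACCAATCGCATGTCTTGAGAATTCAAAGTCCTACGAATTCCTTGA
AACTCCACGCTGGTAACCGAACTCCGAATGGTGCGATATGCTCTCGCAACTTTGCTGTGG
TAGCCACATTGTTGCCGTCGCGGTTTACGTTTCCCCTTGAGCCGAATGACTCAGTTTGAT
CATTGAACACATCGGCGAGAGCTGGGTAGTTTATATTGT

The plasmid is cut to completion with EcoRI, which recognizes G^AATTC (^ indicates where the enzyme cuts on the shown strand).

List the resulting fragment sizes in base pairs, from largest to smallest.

EcoRI sites (GAATTC) start at positions 34, 50.
EcoRI cuts after the first base of each site, so after positions 34, 50.
Circular molecule, 2 cuts → 2 fragments:
  35–50 → 16 bp
  51–219 then 1–34 → 169 + 34 = 203 bp
Sorted largest to smallest: 203, 16 bp.

203, 16 bp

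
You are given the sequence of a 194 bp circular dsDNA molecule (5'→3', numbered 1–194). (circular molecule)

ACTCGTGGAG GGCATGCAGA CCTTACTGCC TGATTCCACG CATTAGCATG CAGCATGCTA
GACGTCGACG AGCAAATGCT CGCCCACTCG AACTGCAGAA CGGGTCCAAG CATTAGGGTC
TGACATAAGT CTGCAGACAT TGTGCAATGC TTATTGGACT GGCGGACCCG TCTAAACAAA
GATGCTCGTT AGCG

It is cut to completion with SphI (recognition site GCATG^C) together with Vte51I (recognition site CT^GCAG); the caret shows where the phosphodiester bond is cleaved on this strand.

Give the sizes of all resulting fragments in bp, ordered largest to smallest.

SphI sites (GCATGC) start at positions 12, 46, 53.
SphI cuts after base 5 of each site (before the last base), so after positions 16, 50, 57.
Vte51I sites (CTGCAG) start at positions 93, 131.
Vte51I cuts after base 2 of each site, so after positions 94, 132.
Combined cut positions: 16, 50, 57, 94, 132.
Circular molecule, 5 cuts → 5 fragments:
  17–50 → 34 bp
  51–57 → 7 bp
  58–94 → 37 bp
  95–132 → 38 bp
  133–194 then 1–16 → 62 + 16 = 78 bp
Sorted largest to smallest: 78, 38, 37, 34, 7 bp.

78, 38, 37, 34, 7 bp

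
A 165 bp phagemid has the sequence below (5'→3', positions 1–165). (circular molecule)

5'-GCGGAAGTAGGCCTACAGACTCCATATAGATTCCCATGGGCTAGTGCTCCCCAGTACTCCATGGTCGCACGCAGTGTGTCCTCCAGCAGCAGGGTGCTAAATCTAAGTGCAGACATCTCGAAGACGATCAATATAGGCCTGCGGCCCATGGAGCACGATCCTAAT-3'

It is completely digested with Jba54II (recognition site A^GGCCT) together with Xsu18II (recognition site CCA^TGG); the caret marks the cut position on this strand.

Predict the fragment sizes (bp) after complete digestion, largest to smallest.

74, 27, 26, 25, 13 bp

Jba54II sites (AGGCCT) start at positions 9, 135.
Jba54II cuts after the first base of each site, so after positions 9, 135.
Xsu18II sites (CCATGG) start at positions 34, 59, 146.
Xsu18II cuts after base 3 of each site, so after positions 36, 61, 148.
Combined cut positions: 9, 36, 61, 135, 148.
Circular molecule, 5 cuts → 5 fragments:
  10–36 → 27 bp
  37–61 → 25 bp
  62–135 → 74 bp
  136–148 → 13 bp
  149–165 then 1–9 → 17 + 9 = 26 bp
Sorted largest to smallest: 74, 27, 26, 25, 13 bp.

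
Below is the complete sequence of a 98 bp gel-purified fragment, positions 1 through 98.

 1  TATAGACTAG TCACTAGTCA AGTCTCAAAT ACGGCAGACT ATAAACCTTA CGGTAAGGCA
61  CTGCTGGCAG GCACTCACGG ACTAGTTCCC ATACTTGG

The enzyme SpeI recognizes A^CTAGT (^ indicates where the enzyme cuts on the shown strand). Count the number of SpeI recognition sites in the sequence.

ACTAGT occurs starting at positions 6, 13, 81.
SpeI cuts at 3 sites.

3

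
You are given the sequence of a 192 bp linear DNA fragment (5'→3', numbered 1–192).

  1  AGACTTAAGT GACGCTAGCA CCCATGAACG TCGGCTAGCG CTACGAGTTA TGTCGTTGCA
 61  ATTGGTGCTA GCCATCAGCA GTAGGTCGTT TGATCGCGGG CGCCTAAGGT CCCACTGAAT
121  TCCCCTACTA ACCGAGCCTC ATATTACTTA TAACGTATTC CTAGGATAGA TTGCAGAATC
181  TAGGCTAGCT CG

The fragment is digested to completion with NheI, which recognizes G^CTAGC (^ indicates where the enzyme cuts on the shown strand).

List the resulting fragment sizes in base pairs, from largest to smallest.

NheI sites (GCTAGC) start at positions 14, 34, 67, 184.
NheI cuts after the first base of each site, so after positions 14, 34, 67, 184.
Linear molecule, 4 cuts → 5 fragments:
  1–14 → 14 bp
  15–34 → 20 bp
  35–67 → 33 bp
  68–184 → 117 bp
  185–192 → 8 bp
Sorted largest to smallest: 117, 33, 20, 14, 8 bp.

117, 33, 20, 14, 8 bp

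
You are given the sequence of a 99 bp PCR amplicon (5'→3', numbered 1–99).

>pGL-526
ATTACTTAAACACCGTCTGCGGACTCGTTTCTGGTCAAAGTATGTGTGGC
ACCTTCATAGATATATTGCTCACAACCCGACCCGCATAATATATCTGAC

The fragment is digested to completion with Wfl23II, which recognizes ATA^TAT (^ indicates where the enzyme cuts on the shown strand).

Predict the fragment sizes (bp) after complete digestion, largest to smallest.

Wfl23II sites (ATATAT) start at positions 61, 89.
Wfl23II cuts after base 3 of each site, so after positions 63, 91.
Linear molecule, 2 cuts → 3 fragments:
  1–63 → 63 bp
  64–91 → 28 bp
  92–99 → 8 bp
Sorted largest to smallest: 63, 28, 8 bp.

63, 28, 8 bp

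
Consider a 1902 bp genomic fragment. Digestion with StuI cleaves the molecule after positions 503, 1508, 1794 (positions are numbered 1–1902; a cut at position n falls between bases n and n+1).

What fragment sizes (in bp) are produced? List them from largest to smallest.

Linear molecule, 3 cuts → 4 fragments:
  503 − 0 = 503 bp
  1508 − 503 = 1005 bp
  1794 − 1508 = 286 bp
  1902 − 1794 = 108 bp
Sorted largest to smallest: 1005, 503, 286, 108 bp.

1005, 503, 286, 108 bp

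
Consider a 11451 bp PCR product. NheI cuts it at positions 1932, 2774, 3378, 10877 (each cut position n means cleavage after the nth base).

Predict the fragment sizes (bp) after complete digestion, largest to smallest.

7499, 1932, 842, 604, 574 bp

Linear molecule, 4 cuts → 5 fragments:
  1932 − 0 = 1932 bp
  2774 − 1932 = 842 bp
  3378 − 2774 = 604 bp
  10877 − 3378 = 7499 bp
  11451 − 10877 = 574 bp
Sorted largest to smallest: 7499, 1932, 842, 604, 574 bp.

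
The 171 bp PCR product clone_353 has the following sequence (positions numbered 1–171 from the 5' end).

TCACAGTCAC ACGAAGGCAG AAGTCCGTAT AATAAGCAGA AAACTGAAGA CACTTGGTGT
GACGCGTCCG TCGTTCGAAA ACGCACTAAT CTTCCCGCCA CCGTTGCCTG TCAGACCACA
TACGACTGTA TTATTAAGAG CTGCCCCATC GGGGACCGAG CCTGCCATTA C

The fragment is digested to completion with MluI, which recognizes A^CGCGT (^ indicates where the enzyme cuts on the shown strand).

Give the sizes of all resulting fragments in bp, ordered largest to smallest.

The MluI site (ACGCGT) starts at position 62.
MluI cuts after the first base of each site, so after position 62.
Linear molecule, 1 cut → 2 fragments:
  1–62 → 62 bp
  63–171 → 109 bp
Sorted largest to smallest: 109, 62 bp.

109, 62 bp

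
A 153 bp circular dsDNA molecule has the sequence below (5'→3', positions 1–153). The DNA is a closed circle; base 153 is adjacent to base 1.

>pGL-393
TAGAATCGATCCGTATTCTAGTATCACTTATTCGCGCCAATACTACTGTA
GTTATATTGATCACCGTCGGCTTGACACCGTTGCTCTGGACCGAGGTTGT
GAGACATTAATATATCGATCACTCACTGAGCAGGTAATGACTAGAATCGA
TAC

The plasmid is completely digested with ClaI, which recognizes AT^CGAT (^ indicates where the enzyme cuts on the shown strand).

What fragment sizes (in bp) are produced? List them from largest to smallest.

ClaI sites (ATCGAT) start at positions 5, 114, 146.
ClaI cuts after base 2 of each site, so after positions 6, 115, 147.
Circular molecule, 3 cuts → 3 fragments:
  7–115 → 109 bp
  116–147 → 32 bp
  148–153 then 1–6 → 6 + 6 = 12 bp
Sorted largest to smallest: 109, 32, 12 bp.

109, 32, 12 bp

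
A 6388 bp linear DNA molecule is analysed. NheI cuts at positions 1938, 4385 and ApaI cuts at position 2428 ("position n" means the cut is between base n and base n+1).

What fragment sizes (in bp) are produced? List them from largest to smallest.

Combined cut positions (sorted): 1938, 2428, 4385.
Linear molecule, 3 cuts → 4 fragments:
  1938 − 0 = 1938 bp
  2428 − 1938 = 490 bp
  4385 − 2428 = 1957 bp
  6388 − 4385 = 2003 bp
Sorted largest to smallest: 2003, 1957, 1938, 490 bp.

2003, 1957, 1938, 490 bp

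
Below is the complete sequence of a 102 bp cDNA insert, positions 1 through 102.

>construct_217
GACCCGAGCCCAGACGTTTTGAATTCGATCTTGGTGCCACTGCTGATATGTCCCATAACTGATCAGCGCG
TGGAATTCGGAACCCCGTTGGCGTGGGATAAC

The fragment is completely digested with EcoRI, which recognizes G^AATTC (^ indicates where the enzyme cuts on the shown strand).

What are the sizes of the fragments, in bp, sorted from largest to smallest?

EcoRI sites (GAATTC) start at positions 21, 73.
EcoRI cuts after the first base of each site, so after positions 21, 73.
Linear molecule, 2 cuts → 3 fragments:
  1–21 → 21 bp
  22–73 → 52 bp
  74–102 → 29 bp
Sorted largest to smallest: 52, 29, 21 bp.

52, 29, 21 bp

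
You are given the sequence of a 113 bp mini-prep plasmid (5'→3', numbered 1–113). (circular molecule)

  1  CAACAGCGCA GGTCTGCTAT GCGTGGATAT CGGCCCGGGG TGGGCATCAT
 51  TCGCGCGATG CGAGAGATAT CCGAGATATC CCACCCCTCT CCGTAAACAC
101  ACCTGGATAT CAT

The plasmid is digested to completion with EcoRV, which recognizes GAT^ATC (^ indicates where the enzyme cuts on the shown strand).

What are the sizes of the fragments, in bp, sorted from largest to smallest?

EcoRV sites (GATATC) start at positions 26, 66, 75, 106.
EcoRV cuts after base 3 of each site, so after positions 28, 68, 77, 108.
Circular molecule, 4 cuts → 4 fragments:
  29–68 → 40 bp
  69–77 → 9 bp
  78–108 → 31 bp
  109–113 then 1–28 → 5 + 28 = 33 bp
Sorted largest to smallest: 40, 33, 31, 9 bp.

40, 33, 31, 9 bp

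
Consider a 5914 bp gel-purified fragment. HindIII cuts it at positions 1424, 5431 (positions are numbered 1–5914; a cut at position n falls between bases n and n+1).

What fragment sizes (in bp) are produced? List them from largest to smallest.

Linear molecule, 2 cuts → 3 fragments:
  1424 − 0 = 1424 bp
  5431 − 1424 = 4007 bp
  5914 − 5431 = 483 bp
Sorted largest to smallest: 4007, 1424, 483 bp.

4007, 1424, 483 bp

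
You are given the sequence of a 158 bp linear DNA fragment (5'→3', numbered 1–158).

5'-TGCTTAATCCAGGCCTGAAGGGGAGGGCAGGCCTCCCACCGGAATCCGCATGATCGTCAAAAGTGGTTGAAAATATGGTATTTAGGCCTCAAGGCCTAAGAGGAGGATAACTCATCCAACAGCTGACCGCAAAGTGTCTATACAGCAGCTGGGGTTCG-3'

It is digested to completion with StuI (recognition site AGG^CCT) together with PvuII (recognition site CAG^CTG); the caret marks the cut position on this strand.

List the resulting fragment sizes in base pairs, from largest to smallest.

StuI sites (AGGCCT) start at positions 11, 29, 84, 92.
StuI cuts after base 3 of each site, so after positions 13, 31, 86, 94.
PvuII sites (CAGCTG) start at positions 120, 146.
PvuII cuts after base 3 of each site, so after positions 122, 148.
Combined cut positions: 13, 31, 86, 94, 122, 148.
Linear molecule, 6 cuts → 7 fragments:
  1–13 → 13 bp
  14–31 → 18 bp
  32–86 → 55 bp
  87–94 → 8 bp
  95–122 → 28 bp
  123–148 → 26 bp
  149–158 → 10 bp
Sorted largest to smallest: 55, 28, 26, 18, 13, 10, 8 bp.

55, 28, 26, 18, 13, 10, 8 bp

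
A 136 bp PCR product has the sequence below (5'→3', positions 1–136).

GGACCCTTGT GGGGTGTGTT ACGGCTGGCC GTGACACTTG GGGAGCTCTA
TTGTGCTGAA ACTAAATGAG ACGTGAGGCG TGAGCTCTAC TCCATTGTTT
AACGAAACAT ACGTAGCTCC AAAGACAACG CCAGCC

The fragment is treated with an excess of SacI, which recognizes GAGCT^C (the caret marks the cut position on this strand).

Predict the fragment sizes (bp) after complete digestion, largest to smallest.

50, 47, 39 bp

SacI sites (GAGCTC) start at positions 43, 82.
SacI cuts after base 5 of each site (before the last base), so after positions 47, 86.
Linear molecule, 2 cuts → 3 fragments:
  1–47 → 47 bp
  48–86 → 39 bp
  87–136 → 50 bp
Sorted largest to smallest: 50, 47, 39 bp.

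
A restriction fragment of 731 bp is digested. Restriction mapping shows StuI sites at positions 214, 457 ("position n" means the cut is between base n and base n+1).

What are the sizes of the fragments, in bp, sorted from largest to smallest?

Linear molecule, 2 cuts → 3 fragments:
  214 − 0 = 214 bp
  457 − 214 = 243 bp
  731 − 457 = 274 bp
Sorted largest to smallest: 274, 243, 214 bp.

274, 243, 214 bp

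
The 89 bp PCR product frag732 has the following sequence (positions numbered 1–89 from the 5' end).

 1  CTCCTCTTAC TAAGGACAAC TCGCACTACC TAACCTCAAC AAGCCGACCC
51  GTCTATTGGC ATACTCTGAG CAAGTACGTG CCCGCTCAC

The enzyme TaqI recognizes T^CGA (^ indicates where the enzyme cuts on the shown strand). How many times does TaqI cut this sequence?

0

No occurrence of TCGA is present in the sequence.
TaqI does not cut: 0 sites.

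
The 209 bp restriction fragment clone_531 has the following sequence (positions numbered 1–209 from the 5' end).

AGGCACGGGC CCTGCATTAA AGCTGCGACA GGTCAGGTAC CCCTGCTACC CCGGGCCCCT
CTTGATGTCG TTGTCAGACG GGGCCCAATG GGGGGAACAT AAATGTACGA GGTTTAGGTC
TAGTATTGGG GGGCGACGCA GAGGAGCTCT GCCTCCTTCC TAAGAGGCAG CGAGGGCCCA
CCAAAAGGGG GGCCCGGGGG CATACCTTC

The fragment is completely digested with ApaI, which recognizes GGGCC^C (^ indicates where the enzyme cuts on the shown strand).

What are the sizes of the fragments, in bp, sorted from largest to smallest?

ApaI sites (GGGCCC) start at positions 7, 53, 81, 174, 190.
ApaI cuts after base 5 of each site (before the last base), so after positions 11, 57, 85, 178, 194.
Linear molecule, 5 cuts → 6 fragments:
  1–11 → 11 bp
  12–57 → 46 bp
  58–85 → 28 bp
  86–178 → 93 bp
  179–194 → 16 bp
  195–209 → 15 bp
Sorted largest to smallest: 93, 46, 28, 16, 15, 11 bp.

93, 46, 28, 16, 15, 11 bp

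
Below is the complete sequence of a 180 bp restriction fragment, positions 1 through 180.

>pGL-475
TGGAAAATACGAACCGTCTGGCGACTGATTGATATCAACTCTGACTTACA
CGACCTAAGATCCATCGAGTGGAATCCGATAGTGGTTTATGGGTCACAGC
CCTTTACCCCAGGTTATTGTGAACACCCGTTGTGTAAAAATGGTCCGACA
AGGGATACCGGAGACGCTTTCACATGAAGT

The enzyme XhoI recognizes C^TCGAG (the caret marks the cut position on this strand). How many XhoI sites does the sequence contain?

No occurrence of CTCGAG is present in the sequence.
XhoI does not cut: 0 sites.

0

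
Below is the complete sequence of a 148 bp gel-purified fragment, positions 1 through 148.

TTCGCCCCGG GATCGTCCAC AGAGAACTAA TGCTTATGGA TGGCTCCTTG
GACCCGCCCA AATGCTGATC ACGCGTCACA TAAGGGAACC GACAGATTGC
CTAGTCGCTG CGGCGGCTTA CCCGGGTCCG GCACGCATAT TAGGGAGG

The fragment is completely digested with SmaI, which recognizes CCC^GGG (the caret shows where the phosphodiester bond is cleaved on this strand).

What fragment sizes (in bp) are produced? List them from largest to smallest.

115, 25, 8 bp

SmaI sites (CCCGGG) start at positions 6, 121.
SmaI cuts after base 3 of each site, so after positions 8, 123.
Linear molecule, 2 cuts → 3 fragments:
  1–8 → 8 bp
  9–123 → 115 bp
  124–148 → 25 bp
Sorted largest to smallest: 115, 25, 8 bp.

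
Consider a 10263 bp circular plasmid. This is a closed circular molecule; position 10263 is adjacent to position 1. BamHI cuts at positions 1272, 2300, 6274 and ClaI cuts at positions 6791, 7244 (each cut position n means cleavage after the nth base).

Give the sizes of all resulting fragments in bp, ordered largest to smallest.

4291, 3974, 1028, 517, 453 bp

Combined cut positions (sorted): 1272, 2300, 6274, 6791, 7244.
Circular molecule, 5 cuts → 5 fragments:
  2300 − 1272 = 1028 bp
  6274 − 2300 = 3974 bp
  6791 − 6274 = 517 bp
  7244 − 6791 = 453 bp
  wrap: 10263 − 7244 + 1272 = 4291 bp
Sorted largest to smallest: 4291, 3974, 1028, 517, 453 bp.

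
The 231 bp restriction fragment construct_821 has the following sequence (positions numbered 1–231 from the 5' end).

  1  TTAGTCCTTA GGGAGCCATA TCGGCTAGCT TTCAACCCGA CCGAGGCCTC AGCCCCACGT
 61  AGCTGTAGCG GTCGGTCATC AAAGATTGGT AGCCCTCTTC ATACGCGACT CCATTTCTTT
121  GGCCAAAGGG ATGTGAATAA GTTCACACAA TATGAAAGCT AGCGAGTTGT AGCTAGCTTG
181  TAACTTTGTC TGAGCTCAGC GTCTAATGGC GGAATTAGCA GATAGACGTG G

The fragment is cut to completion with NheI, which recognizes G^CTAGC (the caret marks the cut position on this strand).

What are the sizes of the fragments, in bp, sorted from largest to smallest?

NheI sites (GCTAGC) start at positions 24, 158, 172.
NheI cuts after the first base of each site, so after positions 24, 158, 172.
Linear molecule, 3 cuts → 4 fragments:
  1–24 → 24 bp
  25–158 → 134 bp
  159–172 → 14 bp
  173–231 → 59 bp
Sorted largest to smallest: 134, 59, 24, 14 bp.

134, 59, 24, 14 bp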